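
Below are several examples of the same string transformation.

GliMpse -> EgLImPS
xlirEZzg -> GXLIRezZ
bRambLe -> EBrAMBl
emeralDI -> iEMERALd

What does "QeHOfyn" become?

NqEhoFY

The transformation: flip the case of every letter, then move the last character to the front.
Applying both steps to "QeHOfyn": "qEhoFYN", then "NqEhoFY".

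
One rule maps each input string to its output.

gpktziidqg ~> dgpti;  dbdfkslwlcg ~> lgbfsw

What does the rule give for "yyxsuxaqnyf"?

The rule is to move the last 3 characters to the front (rotate right by 3), then keep every other character starting from the first (positions 1st, 3rd, 5th, ...).
Working it through for "yyxsuxaqnyf": intermediate "nyfyyxsuxaq", final "nfysxq".
(Check on "dbdfkslwlcg": → "lcgdbdfkslw" → "lgbfsw" ✓)

nfysxq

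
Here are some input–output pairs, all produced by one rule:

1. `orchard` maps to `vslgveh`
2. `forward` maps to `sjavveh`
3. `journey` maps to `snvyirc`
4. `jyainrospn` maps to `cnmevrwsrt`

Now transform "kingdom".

The rule is to shift every letter 4 places forward in the alphabet (wrapping around), then swap each adjacent pair of characters (1↔2, 3↔4, ...).
"kingdom" → "omrkhsq" → "mokrshq".

mokrshq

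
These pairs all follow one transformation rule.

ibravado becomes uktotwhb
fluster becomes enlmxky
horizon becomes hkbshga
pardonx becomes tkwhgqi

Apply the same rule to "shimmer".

What's happening: shift every letter 7 places backward in the alphabet (wrapping around), then move the first character to the end.
Starting from "shimmer": after the first operation, "labffxk"; after the second, "abffxkl".

abffxkl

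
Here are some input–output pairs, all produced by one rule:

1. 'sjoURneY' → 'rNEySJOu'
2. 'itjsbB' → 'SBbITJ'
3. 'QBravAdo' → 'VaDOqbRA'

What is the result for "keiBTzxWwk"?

ZXwWKKEIbt

In each case the input is transformed by: flip the case of every letter, then swap the front and back halves of the string.
Applying both steps to "keiBTzxWwk": "KEIbtZXwWK", then "ZXwWKKEIbt".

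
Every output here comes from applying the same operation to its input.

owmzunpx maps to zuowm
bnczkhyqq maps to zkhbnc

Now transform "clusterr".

stclu

In each case the input is transformed by: delete the last 3 characters, then move the first 3 characters to the end (rotate left by 3).
On "clusterr": the first step gives "clust", and the second then gives "stclu".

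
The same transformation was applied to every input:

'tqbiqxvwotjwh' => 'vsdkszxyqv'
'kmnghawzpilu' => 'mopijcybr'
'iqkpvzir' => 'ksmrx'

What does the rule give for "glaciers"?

incek

In each case the input is transformed by: shift every letter 2 places forward in the alphabet (wrapping around), then delete the last 3 characters.
For "glaciers", step one produces "incekgtu"; step two turns that into "incek".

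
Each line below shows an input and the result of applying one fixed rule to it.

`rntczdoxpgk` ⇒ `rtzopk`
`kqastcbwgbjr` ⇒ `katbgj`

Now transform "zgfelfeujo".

zflej

The pattern: keep every other character starting from the first (positions 1st, 3rd, 5th, ...).
So "zgfelfeujo" becomes "zflej".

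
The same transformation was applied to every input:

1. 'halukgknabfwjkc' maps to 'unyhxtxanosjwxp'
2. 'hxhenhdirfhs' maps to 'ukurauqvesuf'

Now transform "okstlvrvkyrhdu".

bxfgyieixleuqh

In each case the input is transformed by: shift every letter 13 places forward in the alphabet (wrapping around) — i.e. ROT13.
On "okstlvrvkyrhdu" that produces "bxfgyieixleuqh".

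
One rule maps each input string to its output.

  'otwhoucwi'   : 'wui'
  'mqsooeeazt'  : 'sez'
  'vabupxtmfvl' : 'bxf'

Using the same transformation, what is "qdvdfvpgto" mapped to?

What's happening: keep one character in every 3, starting at position 3 (positions 3rd, 6th, 9th, ...).
"qdvdfvpgto" → "vvt".

vvt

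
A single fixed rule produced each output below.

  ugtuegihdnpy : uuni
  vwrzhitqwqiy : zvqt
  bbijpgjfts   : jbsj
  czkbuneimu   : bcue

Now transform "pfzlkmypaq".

The pattern: keep one character in every 3, starting at position 1 (positions 1st, 4th, 7th, ...), then swap each adjacent pair of characters (1↔2, 3↔4, ...).
So "pfzlkmypaq" becomes "lpqy".

lpqy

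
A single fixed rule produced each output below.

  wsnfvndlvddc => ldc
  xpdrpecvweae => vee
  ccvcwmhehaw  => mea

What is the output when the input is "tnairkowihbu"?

In each case the input is transformed by: keep every other character starting from the second (positions 2nd, 4th, 6th, ...), then keep only the last 3 characters.
Working it through for "tnairkowihbu": intermediate "nikwhu", final "whu".

whu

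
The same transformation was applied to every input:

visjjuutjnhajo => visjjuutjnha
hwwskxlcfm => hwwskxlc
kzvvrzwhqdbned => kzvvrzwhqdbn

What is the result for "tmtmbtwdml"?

tmtmbtwd

Looking at the pairs, the operation is to delete the last 2 characters.
Applying that to "tmtmbtwdml" gives "tmtmbtwd".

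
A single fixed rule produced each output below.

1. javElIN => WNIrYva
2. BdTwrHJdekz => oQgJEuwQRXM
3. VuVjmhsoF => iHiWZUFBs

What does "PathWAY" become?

cNGUjnl

Looking at the pairs, the operation is to shift every letter 13 places forward in the alphabet (wrapping around) — i.e. ROT13, then flip the case of every letter.
So "PathWAY" becomes "cNGUjnl".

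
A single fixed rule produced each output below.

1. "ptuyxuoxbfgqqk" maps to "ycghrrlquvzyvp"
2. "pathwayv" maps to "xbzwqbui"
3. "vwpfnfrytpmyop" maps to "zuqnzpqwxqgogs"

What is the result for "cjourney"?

sofzdkpv

The rule is to swap the front and back halves of the string, then shift every letter 1 place forward in the alphabet (wrapping around).
For "cjourney", step one produces "rneycjou"; step two turns that into "sofzdkpv".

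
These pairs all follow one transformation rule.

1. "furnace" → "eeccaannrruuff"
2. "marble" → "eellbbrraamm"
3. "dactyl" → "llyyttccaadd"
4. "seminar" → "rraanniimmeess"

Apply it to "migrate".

eettaarrggiimm

In each case the input is transformed by: reverse the string, then double every character.
"migrate" → "etargim" → "eettaarrggiimm".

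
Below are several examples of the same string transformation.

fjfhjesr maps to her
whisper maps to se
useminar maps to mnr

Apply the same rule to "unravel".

ae

The pattern: keep every other character starting from the second (positions 2nd, 4th, 6th, ...), then delete the first character.
"unravel" → "nae" → "ae".
(Check on "useminar": → "smnr" → "mnr" ✓)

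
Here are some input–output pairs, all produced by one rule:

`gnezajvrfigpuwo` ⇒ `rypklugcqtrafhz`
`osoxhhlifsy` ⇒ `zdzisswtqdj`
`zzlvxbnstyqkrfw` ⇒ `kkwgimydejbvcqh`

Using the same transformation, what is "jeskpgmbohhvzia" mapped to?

The transformation: shift every letter 11 places forward in the alphabet (wrapping around).
Doing the same to "jeskpgmbohhvzia": "updvarxmzssgktl".

updvarxmzssgktl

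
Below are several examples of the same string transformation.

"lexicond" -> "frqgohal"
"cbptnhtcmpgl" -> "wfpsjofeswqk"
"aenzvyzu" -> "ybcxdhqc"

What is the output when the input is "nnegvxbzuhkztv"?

cxkncwyqqhjyae

What's happening: swap the front and back halves of the string, then shift every letter 3 places forward in the alphabet (wrapping around).
Working it through for "nnegvxbzuhkztv": intermediate "zuhkztvnnegvxb", final "cxkncwyqqhjyae".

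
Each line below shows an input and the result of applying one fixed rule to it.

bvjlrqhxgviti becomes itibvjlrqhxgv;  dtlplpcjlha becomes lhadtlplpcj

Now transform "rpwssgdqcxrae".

Each output is the input with this applied: move the last 3 characters to the front (rotate right by 3).
For "rpwssgdqcxrae" the result is "raerpwssgdqcx".

raerpwssgdqcx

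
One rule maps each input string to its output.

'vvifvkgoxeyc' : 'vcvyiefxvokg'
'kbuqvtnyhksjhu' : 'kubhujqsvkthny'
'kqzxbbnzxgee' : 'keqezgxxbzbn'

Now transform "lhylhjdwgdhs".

lshhydlghwjd

The transformation: take characters alternately from the front and the back (1st, last, 2nd, 2nd-last, ...).
"lhylhjdwgdhs" → "lshhydlghwjd".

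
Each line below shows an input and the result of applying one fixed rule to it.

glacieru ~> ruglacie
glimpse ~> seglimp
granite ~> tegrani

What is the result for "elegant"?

ntelega

Rule — move the last 2 characters to the front (rotate right by 2).
Doing the same to "elegant": "ntelega".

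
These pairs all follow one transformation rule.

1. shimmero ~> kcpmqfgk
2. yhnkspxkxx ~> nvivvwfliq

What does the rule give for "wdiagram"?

What's happening: shift every letter 2 places backward in the alphabet (wrapping around), then swap the front and back halves of the string.
For "wdiagram", step one produces "ubgyepyk"; step two turns that into "epykubgy".

epykubgy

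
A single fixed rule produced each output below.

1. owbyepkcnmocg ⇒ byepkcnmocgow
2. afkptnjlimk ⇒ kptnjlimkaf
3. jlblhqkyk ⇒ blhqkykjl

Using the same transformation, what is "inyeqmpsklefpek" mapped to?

The rule is to move the first 2 characters to the end (rotate left by 2).
For "inyeqmpsklefpek" the result is "yeqmpsklefpekin".

yeqmpsklefpekin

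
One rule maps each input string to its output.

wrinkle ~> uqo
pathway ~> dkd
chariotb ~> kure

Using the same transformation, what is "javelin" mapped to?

In each case the input is transformed by: keep every other character starting from the second (positions 2nd, 4th, 6th, ...), then shift every letter 3 places forward in the alphabet (wrapping around).
Applying that to "javelin" gives "dhl".

dhl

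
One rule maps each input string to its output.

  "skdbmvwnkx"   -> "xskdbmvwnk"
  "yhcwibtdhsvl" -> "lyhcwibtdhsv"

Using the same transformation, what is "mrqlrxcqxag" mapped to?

Rule — move the last character to the front.
Doing the same to "mrqlrxcqxag": "gmrqlrxcqxa".

gmrqlrxcqxa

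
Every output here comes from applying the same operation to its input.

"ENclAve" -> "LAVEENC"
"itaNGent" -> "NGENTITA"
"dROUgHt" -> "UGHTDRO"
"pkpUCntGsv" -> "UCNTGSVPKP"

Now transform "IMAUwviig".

Each output is the input with this applied: move the first 3 characters to the end (rotate left by 3), then convert every letter to uppercase.
Starting from "IMAUwviig": after the first operation, "UwviigIMA"; after the second, "UWVIIGIMA".

UWVIIGIMA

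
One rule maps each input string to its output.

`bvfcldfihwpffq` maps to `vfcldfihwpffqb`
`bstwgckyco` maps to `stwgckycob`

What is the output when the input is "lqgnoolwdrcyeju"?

Each output is the input with this applied: move the first character to the end.
For "lqgnoolwdrcyeju" the result is "qgnoolwdrcyejul".

qgnoolwdrcyejul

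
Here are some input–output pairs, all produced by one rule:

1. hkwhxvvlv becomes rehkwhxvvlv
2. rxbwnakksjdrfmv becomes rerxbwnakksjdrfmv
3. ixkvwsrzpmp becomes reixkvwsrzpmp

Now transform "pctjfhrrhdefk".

repctjfhrrhdefk

The transformation: prepend "re".
For "pctjfhrrhdefk" the result is "repctjfhrrhdefk".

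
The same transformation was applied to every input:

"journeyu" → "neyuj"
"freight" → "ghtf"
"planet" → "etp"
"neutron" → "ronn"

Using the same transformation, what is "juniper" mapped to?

perj

The rule is to move the first character to the end, then delete the first 3 characters.
"juniper" → "uniperj" → "perj".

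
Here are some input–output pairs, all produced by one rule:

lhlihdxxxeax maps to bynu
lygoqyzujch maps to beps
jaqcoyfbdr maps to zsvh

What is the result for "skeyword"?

ioh

Looking at the pairs, the operation is to keep one character in every 3, starting at position 1 (positions 1st, 4th, 7th, ...), then shift every letter 10 places backward in the alphabet (wrapping around).
On "skeyword" that produces "ioh".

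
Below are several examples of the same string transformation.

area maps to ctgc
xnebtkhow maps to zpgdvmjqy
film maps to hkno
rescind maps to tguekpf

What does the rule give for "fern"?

The rule is to shift every letter 2 places forward in the alphabet (wrapping around).
Doing the same to "fern": "hgtp".

hgtp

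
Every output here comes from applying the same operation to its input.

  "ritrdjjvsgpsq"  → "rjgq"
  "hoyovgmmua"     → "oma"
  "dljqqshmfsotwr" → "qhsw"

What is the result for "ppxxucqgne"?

The transformation: delete the first 3 characters, then keep one character in every 3, starting at position 1 (positions 1st, 4th, 7th, ...).
Working it through for "ppxxucqgne": intermediate "xucqgne", final "xqe".

xqe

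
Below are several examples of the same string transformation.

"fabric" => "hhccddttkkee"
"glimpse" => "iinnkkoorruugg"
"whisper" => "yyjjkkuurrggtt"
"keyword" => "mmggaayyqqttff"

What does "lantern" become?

nnccppvvggttpp

Each output is the input with this applied: shift every letter 2 places forward in the alphabet (wrapping around), then double every character.
Working it through for "lantern": intermediate "ncpvgtp", final "nnccppvvggttpp".
(Check on "fabric": → "hcdtke" → "hhccddttkkee" ✓)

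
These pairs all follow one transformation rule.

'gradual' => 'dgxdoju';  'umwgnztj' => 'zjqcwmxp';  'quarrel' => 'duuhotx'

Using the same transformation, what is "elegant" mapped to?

Each output is the input with this applied: move the first 2 characters to the end (rotate left by 2), then shift every letter 3 places forward in the alphabet (wrapping around).
Applying both steps to "elegant": "egantel", then "hjdqwho".

hjdqwho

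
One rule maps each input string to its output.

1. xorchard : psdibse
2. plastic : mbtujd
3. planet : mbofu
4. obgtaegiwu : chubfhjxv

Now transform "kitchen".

The pattern: delete the first character, then shift every letter 1 place forward in the alphabet (wrapping around).
Working it through for "kitchen": intermediate "itchen", final "judifo".
(Check on "planet": → "lanet" → "mbofu" ✓)

judifo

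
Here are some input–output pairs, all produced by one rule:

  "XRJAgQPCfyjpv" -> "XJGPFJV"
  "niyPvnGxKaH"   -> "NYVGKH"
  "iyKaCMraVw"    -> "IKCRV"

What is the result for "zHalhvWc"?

ZAHW

The transformation: keep every other character starting from the first (positions 1st, 3rd, 5th, ...), then convert every letter to uppercase.
For "zHalhvWc", step one produces "zahW"; step two turns that into "ZAHW".
(Check on "niyPvnGxKaH": → "nyvGKH" → "NYVGKH" ✓)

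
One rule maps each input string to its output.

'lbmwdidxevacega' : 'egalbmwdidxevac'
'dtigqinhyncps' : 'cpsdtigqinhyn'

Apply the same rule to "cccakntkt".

tktcccakn

The transformation: move the last 3 characters to the front (rotate right by 3).
Doing the same to "cccakntkt": "tktcccakn".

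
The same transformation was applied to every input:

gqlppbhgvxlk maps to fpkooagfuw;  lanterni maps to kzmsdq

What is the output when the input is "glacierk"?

fkzbhd

In each case the input is transformed by: shift every letter 1 place backward in the alphabet (wrapping around), then delete the last 2 characters.
Working it through for "glacierk": intermediate "fkzbhdqj", final "fkzbhd".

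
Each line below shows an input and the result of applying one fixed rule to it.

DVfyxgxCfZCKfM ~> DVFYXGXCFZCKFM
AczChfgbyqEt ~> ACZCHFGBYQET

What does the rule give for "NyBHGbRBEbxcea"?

The transformation: convert every letter to uppercase.
For "NyBHGbRBEbxcea" the result is "NYBHGBRBEBXCEA".

NYBHGBRBEBXCEA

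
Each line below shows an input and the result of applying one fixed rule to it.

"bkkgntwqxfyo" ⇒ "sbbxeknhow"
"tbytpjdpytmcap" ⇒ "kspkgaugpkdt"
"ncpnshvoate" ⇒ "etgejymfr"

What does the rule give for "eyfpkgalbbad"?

What's happening: delete the last 2 characters, then shift every letter 9 places backward in the alphabet (wrapping around).
On "eyfpkgalbbad": the first step gives "eyfpkgalbb", and the second then gives "vpwgbxrcss".
(Check on "bkkgntwqxfyo": → "bkkgntwqxf" → "sbbxeknhow" ✓)

vpwgbxrcss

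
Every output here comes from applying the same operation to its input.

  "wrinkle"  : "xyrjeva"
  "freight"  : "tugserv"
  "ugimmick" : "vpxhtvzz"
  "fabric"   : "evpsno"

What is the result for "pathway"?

jnlcngu

The pattern: shift every letter 13 places forward in the alphabet (wrapping around) — i.e. ROT13, then move the last 3 characters to the front (rotate right by 3).
Starting from "pathway": after the first operation, "cngujnl"; after the second, "jnlcngu".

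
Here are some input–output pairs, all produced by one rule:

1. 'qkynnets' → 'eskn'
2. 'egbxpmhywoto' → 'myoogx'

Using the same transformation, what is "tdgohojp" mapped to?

Each output is the input with this applied: keep every other character starting from the second (positions 2nd, 4th, 6th, ...), then move the first 2 characters to the end (rotate left by 2).
On "tdgohojp": the first step gives "doop", and the second then gives "opdo".

opdo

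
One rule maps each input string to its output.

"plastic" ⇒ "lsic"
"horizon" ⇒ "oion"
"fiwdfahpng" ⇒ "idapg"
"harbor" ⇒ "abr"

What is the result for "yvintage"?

Each output is the input with this applied: swap each adjacent pair of characters (1↔2, 3↔4, ...), then keep every other character starting from the first (positions 1st, 3rd, 5th, ...).
Applying that to "yvintage" gives "vnae".

vnae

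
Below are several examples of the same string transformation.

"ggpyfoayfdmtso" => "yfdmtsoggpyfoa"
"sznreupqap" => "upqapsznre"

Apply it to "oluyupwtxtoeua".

txtoeuaoluyupw

The transformation: swap the front and back halves of the string.
For "oluyupwtxtoeua" the result is "txtoeuaoluyupw".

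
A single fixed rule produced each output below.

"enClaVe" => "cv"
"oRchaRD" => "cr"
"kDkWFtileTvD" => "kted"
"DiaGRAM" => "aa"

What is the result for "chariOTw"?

ao

What's happening: keep one character in every 3, starting at position 3 (positions 3rd, 6th, 9th, ...), then convert every letter to lowercase.
On "chariOTw": the first step gives "aO", and the second then gives "ao".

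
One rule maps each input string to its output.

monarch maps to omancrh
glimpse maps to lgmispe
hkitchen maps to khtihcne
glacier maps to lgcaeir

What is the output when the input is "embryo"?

In each case the input is transformed by: swap each adjacent pair of characters (1↔2, 3↔4, ...).
Applying that to "embryo" gives "merboy".

merboy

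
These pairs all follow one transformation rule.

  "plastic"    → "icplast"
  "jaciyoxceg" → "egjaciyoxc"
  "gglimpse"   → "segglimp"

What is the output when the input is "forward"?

rdforwa

The pattern: move the last 2 characters to the front (rotate right by 2).
"forward" → "rdforwa".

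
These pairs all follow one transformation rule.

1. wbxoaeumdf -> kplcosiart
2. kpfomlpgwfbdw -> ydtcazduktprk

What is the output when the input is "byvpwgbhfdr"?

pmjdkupvtrf

In each case the input is transformed by: shift every letter 12 places backward in the alphabet (wrapping around).
Doing the same to "byvpwgbhfdr": "pmjdkupvtrf".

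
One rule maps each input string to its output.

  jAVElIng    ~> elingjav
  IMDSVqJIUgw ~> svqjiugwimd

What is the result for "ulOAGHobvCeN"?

The transformation: move the first 3 characters to the end (rotate left by 3), then convert every letter to lowercase.
For "ulOAGHobvCeN", step one produces "AGHobvCeNulO"; step two turns that into "aghobvcenulo".
(Check on "jAVElIng": → "ElIngjAV" → "elingjav" ✓)

aghobvcenulo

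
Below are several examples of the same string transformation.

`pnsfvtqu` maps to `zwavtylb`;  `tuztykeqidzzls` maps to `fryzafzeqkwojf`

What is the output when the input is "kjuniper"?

In each case the input is transformed by: shift every letter 6 places forward in the alphabet (wrapping around), then move the last 3 characters to the front (rotate right by 3).
Starting from "kjuniper": after the first operation, "qpatovkx"; after the second, "vkxqpato".

vkxqpato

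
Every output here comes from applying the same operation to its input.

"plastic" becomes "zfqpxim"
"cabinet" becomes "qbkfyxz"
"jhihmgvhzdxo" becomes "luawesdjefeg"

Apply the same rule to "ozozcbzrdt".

What's happening: reverse the string, then shift every letter 3 places backward in the alphabet (wrapping around).
Applying that to "ozozcbzrdt" gives "qaowyzwlwl".

qaowyzwlwl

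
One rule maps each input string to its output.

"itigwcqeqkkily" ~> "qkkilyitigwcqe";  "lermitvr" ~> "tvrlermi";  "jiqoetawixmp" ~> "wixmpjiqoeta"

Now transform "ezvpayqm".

Looking at the pairs, the operation is to move the first character to the end, then swap the front and back halves of the string.
"ezvpayqm" → "zvpayqme" → "yqmezvpa".

yqmezvpa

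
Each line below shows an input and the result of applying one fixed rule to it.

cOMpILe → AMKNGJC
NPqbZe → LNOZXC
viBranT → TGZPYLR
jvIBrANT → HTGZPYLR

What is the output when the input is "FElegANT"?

DCJCEYLR

The pattern: shift every letter 2 places backward in the alphabet (wrapping around), then convert every letter to uppercase.
"FElegANT" → "DCjceYLR" → "DCJCEYLR".
(Check on "cOMpILe": → "aMKnGJc" → "AMKNGJC" ✓)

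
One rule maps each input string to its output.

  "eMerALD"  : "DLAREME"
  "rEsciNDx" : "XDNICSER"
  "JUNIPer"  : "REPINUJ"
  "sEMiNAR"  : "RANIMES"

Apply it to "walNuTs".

STUNLAW

What's happening: reverse the string, then convert every letter to uppercase.
For "walNuTs", step one produces "sTuNlaw"; step two turns that into "STUNLAW".
(Check on "JUNIPer": → "rePINUJ" → "REPINUJ" ✓)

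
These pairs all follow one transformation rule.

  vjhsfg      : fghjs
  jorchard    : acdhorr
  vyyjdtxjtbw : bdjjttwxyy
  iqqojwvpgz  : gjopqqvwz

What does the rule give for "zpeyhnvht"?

Looking at the pairs, the operation is to delete the first character, then sort the characters into alphabetical order.
"zpeyhnvht" → "peyhnvht" → "ehhnptvy".
(Check on "iqqojwvpgz": → "qqojwvpgz" → "gjopqqvwz" ✓)

ehhnptvy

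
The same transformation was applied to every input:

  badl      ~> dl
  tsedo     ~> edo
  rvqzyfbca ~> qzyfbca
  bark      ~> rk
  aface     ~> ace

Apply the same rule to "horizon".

rizon

Looking at the pairs, the operation is to delete the first 2 characters.
On "horizon" that produces "rizon".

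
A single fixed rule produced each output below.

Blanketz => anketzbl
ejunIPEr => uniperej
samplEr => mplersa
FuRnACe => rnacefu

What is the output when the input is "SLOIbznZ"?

oibznzsl

The transformation: move the first 2 characters to the end (rotate left by 2), then convert every letter to lowercase.
"SLOIbznZ" → "oibznzsl".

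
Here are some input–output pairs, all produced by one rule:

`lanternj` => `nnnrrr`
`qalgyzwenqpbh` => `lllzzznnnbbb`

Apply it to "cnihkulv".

The transformation: keep one character in every 3, starting at position 3 (positions 3rd, 6th, 9th, ...), then repeat every character 3 times.
Applying both steps to "cnihkulv": "iu", then "iiiuuu".

iiiuuu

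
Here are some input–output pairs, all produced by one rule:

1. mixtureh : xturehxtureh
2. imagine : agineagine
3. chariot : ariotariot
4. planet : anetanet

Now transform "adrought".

Rule — delete the first 2 characters, then write the whole string twice.
Applying that to "adrought" gives "roughtrought".

roughtrought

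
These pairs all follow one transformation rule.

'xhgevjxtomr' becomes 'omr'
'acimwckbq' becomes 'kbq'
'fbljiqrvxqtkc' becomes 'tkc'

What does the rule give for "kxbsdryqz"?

The transformation: keep only the last 3 characters.
Applying that to "kxbsdryqz" gives "yqz".

yqz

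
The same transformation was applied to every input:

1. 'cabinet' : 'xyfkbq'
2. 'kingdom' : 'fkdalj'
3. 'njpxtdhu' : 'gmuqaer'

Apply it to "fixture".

fuqrob

In each case the input is transformed by: shift every letter 3 places backward in the alphabet (wrapping around), then delete the first character.
For "fixture", step one produces "cfuqrob"; step two turns that into "fuqrob".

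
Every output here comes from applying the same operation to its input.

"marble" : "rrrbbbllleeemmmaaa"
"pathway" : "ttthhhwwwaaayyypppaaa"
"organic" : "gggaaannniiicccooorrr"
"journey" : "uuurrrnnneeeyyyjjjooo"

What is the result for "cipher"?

The pattern: move the first 2 characters to the end (rotate left by 2), then repeat every character 3 times.
"cipher" → "ppphhheeerrrccciii".
(Check on "marble": → "rblema" → "rrrbbbllleeemmmaaa" ✓)

ppphhheeerrrccciii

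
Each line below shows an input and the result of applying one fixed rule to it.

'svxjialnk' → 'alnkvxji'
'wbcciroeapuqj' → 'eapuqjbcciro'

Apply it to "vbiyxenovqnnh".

ovqnnhbiyxen

What's happening: delete the first character, then swap the front and back halves of the string.
Applying both steps to "vbiyxenovqnnh": "biyxenovqnnh", then "ovqnnhbiyxen".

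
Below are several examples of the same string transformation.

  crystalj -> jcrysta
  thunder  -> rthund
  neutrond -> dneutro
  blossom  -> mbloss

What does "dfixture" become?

Looking at the pairs, the operation is to move the last 2 characters to the front (rotate right by 2), then delete the first character.
"dfixture" → "edfixtu".

edfixtu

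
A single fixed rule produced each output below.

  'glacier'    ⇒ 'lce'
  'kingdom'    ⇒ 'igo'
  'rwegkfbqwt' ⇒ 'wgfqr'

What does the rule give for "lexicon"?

eio

In each case the input is transformed by: swap the first and last characters, then keep every other character starting from the second (positions 2nd, 4th, 6th, ...).
On "lexicon": the first step gives "nexicol", and the second then gives "eio".
(Check on "kingdom": → "mingdok" → "igo" ✓)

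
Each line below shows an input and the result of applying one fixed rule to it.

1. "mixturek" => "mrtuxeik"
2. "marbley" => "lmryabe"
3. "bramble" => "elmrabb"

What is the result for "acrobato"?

coortaab

In each case the input is transformed by: sort the characters into alphabetical order, then move the first 3 characters to the end (rotate left by 3).
On "acrobato": the first step gives "aabcoort", and the second then gives "coortaab".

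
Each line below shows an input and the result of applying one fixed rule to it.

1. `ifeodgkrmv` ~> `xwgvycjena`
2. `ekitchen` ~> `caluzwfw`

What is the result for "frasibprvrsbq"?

Each output is the input with this applied: move the first character to the end, then shift every letter 8 places backward in the alphabet (wrapping around).
Working it through for "frasibprvrsbq": intermediate "rasibprvrsbqf", final "jskathjnjktix".

jskathjnjktix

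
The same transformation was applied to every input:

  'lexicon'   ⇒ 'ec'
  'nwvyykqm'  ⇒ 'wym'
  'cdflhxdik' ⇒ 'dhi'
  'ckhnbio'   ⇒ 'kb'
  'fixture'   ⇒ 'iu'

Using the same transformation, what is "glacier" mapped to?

li

The transformation: keep one character in every 3, starting at position 2 (positions 2nd, 5th, 8th, ...).
On "glacier" that produces "li".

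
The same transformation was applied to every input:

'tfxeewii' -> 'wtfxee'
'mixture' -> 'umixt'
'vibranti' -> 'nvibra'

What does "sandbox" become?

bsand

The transformation: delete the last 2 characters, then move the last character to the front.
"sandbox" → "bsand".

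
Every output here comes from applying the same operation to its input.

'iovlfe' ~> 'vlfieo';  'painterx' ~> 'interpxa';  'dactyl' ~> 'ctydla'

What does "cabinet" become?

In each case the input is transformed by: swap the first and last characters, then move the first 2 characters to the end (rotate left by 2).
Working it through for "cabinet": intermediate "tabinec", final "binecta".

binecta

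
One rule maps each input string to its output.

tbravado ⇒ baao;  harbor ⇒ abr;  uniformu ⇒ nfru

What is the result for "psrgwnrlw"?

Each output is the input with this applied: keep every other character starting from the second (positions 2nd, 4th, 6th, ...).
"psrgwnrlw" → "sgnl".

sgnl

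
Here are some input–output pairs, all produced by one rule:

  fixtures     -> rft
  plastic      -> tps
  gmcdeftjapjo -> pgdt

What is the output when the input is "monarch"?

rma

The pattern: move the last 3 characters to the front (rotate right by 3), then keep one character in every 3, starting at position 1 (positions 1st, 4th, 7th, ...).
For "monarch", step one produces "rchmona"; step two turns that into "rma".
(Check on "fixtures": → "resfixtu" → "rft" ✓)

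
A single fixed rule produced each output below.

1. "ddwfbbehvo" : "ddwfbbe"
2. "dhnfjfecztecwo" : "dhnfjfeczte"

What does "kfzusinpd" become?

kfzusi

Each output is the input with this applied: delete the last 3 characters.
Doing the same to "kfzusinpd": "kfzusi".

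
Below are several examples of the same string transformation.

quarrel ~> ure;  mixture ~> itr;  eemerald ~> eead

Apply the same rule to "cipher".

In each case the input is transformed by: keep every other character starting from the second (positions 2nd, 4th, 6th, ...).
Applying that to "cipher" gives "ihr".

ihr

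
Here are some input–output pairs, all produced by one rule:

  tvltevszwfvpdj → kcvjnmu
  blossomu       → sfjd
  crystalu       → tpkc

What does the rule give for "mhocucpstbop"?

dflgkf

In each case the input is transformed by: keep every other character starting from the first (positions 1st, 3rd, 5th, ...), then shift every letter 9 places backward in the alphabet (wrapping around).
On "mhocucpstbop": the first step gives "moupto", and the second then gives "dflgkf".
(Check on "tvltevszwfvpdj": → "tleswvd" → "kcvjnmu" ✓)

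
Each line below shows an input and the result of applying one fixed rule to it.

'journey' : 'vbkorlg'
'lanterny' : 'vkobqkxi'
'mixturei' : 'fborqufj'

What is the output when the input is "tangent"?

qkbdkxq

The transformation: shift every letter 3 places backward in the alphabet (wrapping around), then reverse the string.
Applying that to "tangent" gives "qkbdkxq".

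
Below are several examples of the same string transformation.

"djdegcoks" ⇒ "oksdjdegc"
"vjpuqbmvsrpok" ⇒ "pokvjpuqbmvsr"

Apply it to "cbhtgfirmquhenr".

enrcbhtgfirmquh

In each case the input is transformed by: move the last 3 characters to the front (rotate right by 3).
Applying that to "cbhtgfirmquhenr" gives "enrcbhtgfirmquh".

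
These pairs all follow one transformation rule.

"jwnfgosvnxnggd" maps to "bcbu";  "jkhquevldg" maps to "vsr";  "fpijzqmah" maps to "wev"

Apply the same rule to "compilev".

az

In each case the input is transformed by: shift every letter 12 places backward in the alphabet (wrapping around), then keep one character in every 3, starting at position 3 (positions 3rd, 6th, 9th, ...).
Working it through for "compilev": intermediate "qcadwzsj", final "az".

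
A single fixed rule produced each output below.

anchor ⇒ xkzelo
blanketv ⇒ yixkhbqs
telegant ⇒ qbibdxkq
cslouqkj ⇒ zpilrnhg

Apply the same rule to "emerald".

The transformation: shift every letter 3 places backward in the alphabet (wrapping around).
Applying that to "emerald" gives "bjboxia".

bjboxia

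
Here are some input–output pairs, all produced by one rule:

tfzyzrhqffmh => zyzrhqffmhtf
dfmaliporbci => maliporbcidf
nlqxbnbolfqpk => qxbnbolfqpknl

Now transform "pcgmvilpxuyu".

gmvilpxuyupc

The rule is to move the first 2 characters to the end (rotate left by 2).
"pcgmvilpxuyu" → "gmvilpxuyupc".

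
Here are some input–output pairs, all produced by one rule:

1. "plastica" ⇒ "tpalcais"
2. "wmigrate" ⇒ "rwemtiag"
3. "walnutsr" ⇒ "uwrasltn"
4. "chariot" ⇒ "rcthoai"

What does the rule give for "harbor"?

bhraor

Looking at the pairs, the operation is to take characters alternately from the front and the back (1st, last, 2nd, 2nd-last, ...), then move the last character to the front.
"harbor" → "hraorb" → "bhraor".
(Check on "plastica": → "palcaist" → "tpalcais" ✓)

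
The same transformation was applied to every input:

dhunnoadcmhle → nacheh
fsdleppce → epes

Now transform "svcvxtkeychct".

The pattern: move the first 3 characters to the end (rotate left by 3), then keep every other character starting from the second (positions 2nd, 4th, 6th, ...).
Applying both steps to "svcvxtkeychct": "vxtkeychctsvc", then "xkyhtv".

xkyhtv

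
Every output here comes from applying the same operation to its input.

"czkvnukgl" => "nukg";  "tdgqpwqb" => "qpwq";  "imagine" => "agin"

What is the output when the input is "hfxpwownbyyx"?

In each case the input is transformed by: move the last character to the front, then keep only the last 4 characters.
Starting from "hfxpwownbyyx": after the first operation, "xhfxpwownbyy"; after the second, "nbyy".

nbyy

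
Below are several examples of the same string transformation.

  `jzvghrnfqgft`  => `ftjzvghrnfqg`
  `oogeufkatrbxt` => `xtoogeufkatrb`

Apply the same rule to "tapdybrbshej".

ejtapdybrbsh

The pattern: move the last 2 characters to the front (rotate right by 2).
"tapdybrbshej" → "ejtapdybrbsh".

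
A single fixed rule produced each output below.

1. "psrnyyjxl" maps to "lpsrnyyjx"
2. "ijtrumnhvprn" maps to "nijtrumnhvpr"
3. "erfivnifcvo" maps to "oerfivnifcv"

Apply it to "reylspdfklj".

jreylspdfkl

Rule — move the last character to the front.
On "reylspdfklj" that produces "jreylspdfkl".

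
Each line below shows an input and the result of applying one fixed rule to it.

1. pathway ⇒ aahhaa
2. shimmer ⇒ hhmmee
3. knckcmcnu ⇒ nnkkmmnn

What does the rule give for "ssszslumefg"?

sszzllmmff

The rule is to keep every other character starting from the second (positions 2nd, 4th, 6th, ...), then double every character.
For "ssszslumefg", step one produces "szlmf"; step two turns that into "sszzllmmff".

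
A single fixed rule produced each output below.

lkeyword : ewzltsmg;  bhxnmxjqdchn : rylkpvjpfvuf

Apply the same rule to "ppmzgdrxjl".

In each case the input is transformed by: swap the front and back halves of the string, then shift every letter 8 places forward in the alphabet (wrapping around).
On "ppmzgdrxjl": the first step gives "drxjlppmzg", and the second then gives "lzfrtxxuho".

lzfrtxxuho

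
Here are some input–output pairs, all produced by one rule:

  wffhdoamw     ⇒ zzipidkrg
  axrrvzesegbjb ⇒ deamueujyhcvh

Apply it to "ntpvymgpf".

qiwssjypb

The rule is to shift every letter 3 places forward in the alphabet (wrapping around), then take characters alternately from the front and the back (1st, last, 2nd, 2nd-last, ...).
On "ntpvymgpf": the first step gives "qwsybpjsi", and the second then gives "qiwssjypb".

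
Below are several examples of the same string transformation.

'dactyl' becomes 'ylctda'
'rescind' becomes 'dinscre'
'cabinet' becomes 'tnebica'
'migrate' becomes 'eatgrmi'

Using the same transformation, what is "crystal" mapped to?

Looking at the pairs, the operation is to swap each adjacent pair of characters (1↔2, 3↔4, ...), then reverse the string.
"crystal" → "rcsyatl" → "ltayscr".

ltayscr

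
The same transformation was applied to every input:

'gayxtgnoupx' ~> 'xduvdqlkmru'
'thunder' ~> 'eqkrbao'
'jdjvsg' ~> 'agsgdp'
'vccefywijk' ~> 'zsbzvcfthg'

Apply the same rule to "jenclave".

The rule is to swap each adjacent pair of characters (1↔2, 3↔4, ...), then shift every letter 3 places backward in the alphabet (wrapping around).
"jenclave" → "ejcnalev" → "bgzkxibs".

bgzkxibs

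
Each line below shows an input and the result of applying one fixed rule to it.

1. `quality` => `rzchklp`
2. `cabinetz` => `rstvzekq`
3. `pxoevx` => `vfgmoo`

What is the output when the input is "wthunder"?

Looking at the pairs, the operation is to sort the characters into alphabetical order, then shift every letter 9 places backward in the alphabet (wrapping around).
On "wthunder" that produces "uvyeikln".

uvyeikln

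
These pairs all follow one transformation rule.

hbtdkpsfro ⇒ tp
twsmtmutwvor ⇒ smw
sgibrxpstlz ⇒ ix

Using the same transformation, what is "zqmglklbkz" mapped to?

Rule — delete the last 3 characters, then keep one character in every 3, starting at position 3 (positions 3rd, 6th, 9th, ...).
Applying both steps to "zqmglklbkz": "zqmglkl", then "mk".

mk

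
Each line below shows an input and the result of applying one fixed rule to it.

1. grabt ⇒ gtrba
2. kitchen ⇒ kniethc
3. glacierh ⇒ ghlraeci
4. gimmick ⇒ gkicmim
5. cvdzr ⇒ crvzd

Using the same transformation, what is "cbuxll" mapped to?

The transformation: take characters alternately from the front and the back (1st, last, 2nd, 2nd-last, ...).
Doing the same to "cbuxll": "clblux".

clblux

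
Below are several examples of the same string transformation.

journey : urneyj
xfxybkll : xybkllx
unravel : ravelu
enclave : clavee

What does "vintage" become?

ntagev

The rule is to move the first 2 characters to the end (rotate left by 2), then delete the last character.
On "vintage": the first step gives "ntagevi", and the second then gives "ntagev".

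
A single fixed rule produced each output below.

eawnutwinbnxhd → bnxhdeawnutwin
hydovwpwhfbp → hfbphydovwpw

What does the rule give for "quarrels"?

Rule — move the first 2 characters to the end (rotate left by 2), then swap the front and back halves of the string.
So "quarrels" becomes "lsquarre".

lsquarre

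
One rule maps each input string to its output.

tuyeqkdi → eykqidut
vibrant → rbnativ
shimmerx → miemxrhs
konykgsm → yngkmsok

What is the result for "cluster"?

suetrlc

In each case the input is transformed by: swap each adjacent pair of characters (1↔2, 3↔4, ...), then move the first 2 characters to the end (rotate left by 2).
On "cluster" that produces "suetrlc".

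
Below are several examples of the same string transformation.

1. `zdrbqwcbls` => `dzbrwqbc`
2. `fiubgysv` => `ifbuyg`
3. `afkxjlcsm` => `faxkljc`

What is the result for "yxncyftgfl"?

In each case the input is transformed by: delete the last 2 characters, then swap each adjacent pair of characters (1↔2, 3↔4, ...).
Doing the same to "yxncyftgfl": "xycnfygt".

xycnfygt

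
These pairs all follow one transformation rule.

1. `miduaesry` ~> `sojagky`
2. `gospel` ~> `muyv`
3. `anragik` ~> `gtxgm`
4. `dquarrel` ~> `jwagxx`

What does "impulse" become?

osvar

The pattern: delete the last 2 characters, then shift every letter 6 places forward in the alphabet (wrapping around).
"impulse" → "impul" → "osvar".
(Check on "gospel": → "gosp" → "muyv" ✓)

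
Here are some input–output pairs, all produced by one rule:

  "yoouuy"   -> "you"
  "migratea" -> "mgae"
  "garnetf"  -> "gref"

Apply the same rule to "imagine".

iaie

The pattern: keep every other character starting from the first (positions 1st, 3rd, 5th, ...).
Applying that to "imagine" gives "iaie".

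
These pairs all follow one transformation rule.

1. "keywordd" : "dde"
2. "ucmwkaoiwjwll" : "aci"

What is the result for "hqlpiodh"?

dhh

Rule — sort the characters into alphabetical order, then keep only the first 3 characters.
Starting from "hqlpiodh": after the first operation, "dhhilopq"; after the second, "dhh".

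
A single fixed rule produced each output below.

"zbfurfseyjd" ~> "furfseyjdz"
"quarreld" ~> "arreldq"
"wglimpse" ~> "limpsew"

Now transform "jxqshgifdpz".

Rule — move the first 2 characters to the end (rotate left by 2), then delete the last character.
For "jxqshgifdpz", step one produces "qshgifdpzjx"; step two turns that into "qshgifdpzj".
(Check on "quarreld": → "arreldqu" → "arreldq" ✓)

qshgifdpzj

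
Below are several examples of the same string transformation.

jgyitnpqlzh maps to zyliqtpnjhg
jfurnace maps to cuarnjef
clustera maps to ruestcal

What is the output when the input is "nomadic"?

imdanco

Each output is the input with this applied: take characters alternately from the front and the back (1st, last, 2nd, 2nd-last, ...), then move the first 3 characters to the end (rotate left by 3).
Starting from "nomadic": after the first operation, "ncoimda"; after the second, "imdanco".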